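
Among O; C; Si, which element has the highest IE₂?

O

IE_2 is the cost of taking one more electron from the +1 cation: O⁺ still has 5 valence electrons; C⁺ still has 3 valence electrons; Si⁺ still has 3 valence electrons.
All are still removing valence electrons, so compare the +1 ions as you would atoms: IE_2 generally rises across a period (higher Z_eff) and falls down a group (larger shell), subject to the usual subshell exceptions.
Valence configurations: O⁺ [He]2s²2p³, C⁺ [He]2s²2p¹, Si⁺ [Ne]3s²3p¹.
Approximate IE_2 values (kJ/mol): O 3388, C 2353, Si 1577.
Hence IE_2: Si < C < O.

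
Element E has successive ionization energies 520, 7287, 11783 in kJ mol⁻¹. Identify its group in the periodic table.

Look for the largest jump between consecutive ionization energies: IE2/IE1 ≈ 14.0, far larger than any earlier ratio.
That jump marks the point where a core electron is being removed. So the atom has 1 valence electron.
A main-group element with 1 valence electron is in group 1.

Group 1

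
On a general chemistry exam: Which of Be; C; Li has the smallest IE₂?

IE_2 is the cost of taking one more electron from the +1 cation: Be⁺ still has 1 valence electron; C⁺ still has 3 valence electrons; Li⁺ is the bare [He] core.
Pulling an electron out of a noble-gas core costs far more than removing a remaining valence electron, so Li sits at the high end of IE_2.
Valence configurations: Be⁺ [He]2s¹, C⁺ [He]2s²2p¹.
Approximate IE_2 values (kJ/mol): Be 1757, C 2353, Li 7298.
Putting it together, IE_2: Be < C < Li.

Be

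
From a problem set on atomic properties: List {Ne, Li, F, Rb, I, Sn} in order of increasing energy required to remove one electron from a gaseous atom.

Rb < Li < Sn < I < F < Ne

Li is in period 2, group 1; F is in period 2, group 17; Ne is in period 2, group 18; Rb is in period 5, group 1; Sn is in period 5, group 14; I is in period 5, group 17.
Across a period the outer electron is held more tightly (higher IE₁); down a group it sits in a higher shell, more shielded, and comes off more easily.
Here both period and group differ, so the two effects have to be weighed against each other.
Li > Rb: Li sits above Rb in group 1, so the down-group effect alone puts Li higher.
Sn > Li: period and group pull opposite ways; the across-period shift dominates (709 vs 520 kJ/mol).
I > Sn: I lies to the right of Sn in period 5, so the across-period effect alone puts I higher.
F > I: they share group 17; the group trend gives F the larger value.
Ne > F: Ne lies to the right of F in period 2, so the across-period effect alone puts Ne higher.
For reference (kJ/mol): Li 520, F 1681, Ne 2081, Rb 403, Sn 709, I 1008.
So from lowest to highest: Rb < Li < Sn < I < F < Ne.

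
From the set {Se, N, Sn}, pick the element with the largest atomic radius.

N is in period 2, group 15; Se is in period 4, group 16; Sn is in period 5, group 14.
Radius decreases left→right (rising Z_eff, same n) and increases top→bottom (higher n).
Neither a single period nor a single group — weigh both effects.
Se > N: period and group pull opposite ways; the down-group shift dominates (116 vs 71 pm).
Sn > Se: relative to Se, both the across-period and down-group shifts push Sn's atomic radius up.
Tabulated atomic radius (pm): N 71, Se 116, Sn 140.
The largest atomic radius among these belongs to Sn.

Sn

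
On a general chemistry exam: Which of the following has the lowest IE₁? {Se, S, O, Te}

O is in period 2, group 16; S is in period 3, group 16; Se is in period 4, group 16; Te is in period 5, group 16.
Removing the outermost electron gets harder across a period and easier down a group.
All are in group 16, so first ionization energy increases up the group.
The lowest IE₁ among these belongs to Te.

Te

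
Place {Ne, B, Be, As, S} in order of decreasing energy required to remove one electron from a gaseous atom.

Be is in period 2, group 2; B is in period 2, group 13; Ne is in period 2, group 18; S is in period 3, group 16; As is in period 4, group 15.
IE₁ increases left→right with effective nuclear charge and decreases top→bottom as the valence shell moves farther out.
Here both period and group differ, so the two effects have to be weighed against each other.
Be > B: this pair runs against the simple trend — see the exception note.
As > Be: the two effects oppose for this pair; the across-period effect wins (947 vs 900 kJ/mol).
S > As: relative to As, both the across-period and down-group shifts push S's first ionization energy up.
Ne > S: both effects reinforce here, so Ne is clearly the higher of the two.
Note the exception: Be has a higher first ionization energy than B, contrary to the simple trend — removing B's lone 2p electron is easier than breaking Be's filled 2s².
Tabulated first ionization energy (kJ/mol): Be 900, B 801, Ne 2081, S 1000, As 947.
So from highest to lowest: Ne > S > As > Be > B.

Ne > S > As > Be > B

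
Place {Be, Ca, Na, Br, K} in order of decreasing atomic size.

K > Ca > Na > Br > Be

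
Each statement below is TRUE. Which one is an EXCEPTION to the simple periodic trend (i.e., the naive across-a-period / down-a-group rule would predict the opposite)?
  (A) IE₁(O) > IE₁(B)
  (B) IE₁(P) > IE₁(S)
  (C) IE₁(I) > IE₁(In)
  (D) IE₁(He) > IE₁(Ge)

(B)

The general trend: first ionisation energy increases across a period and decreases down a group.
(A) O (period 2, group 16) vs B (period 2, group 13): the stated order agrees with the simple trend.
(B) P (period 3, group 15) vs S (period 3, group 16): the stated order contradicts the simple trend.
(C) I (period 5, group 17) vs In (period 5, group 13): the stated order agrees with the simple trend.
(D) He (period 1, group 18) vs Ge (period 4, group 14): the stated order agrees with the simple trend.
The exception is (B): S (3p⁴) ionizes more easily than half-filled P (3p³) because the paired 3p electron in S is pushed out by e⁻–e⁻ repulsion.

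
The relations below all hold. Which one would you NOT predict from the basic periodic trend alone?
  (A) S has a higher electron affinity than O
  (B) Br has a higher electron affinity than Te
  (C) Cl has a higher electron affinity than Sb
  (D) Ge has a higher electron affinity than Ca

(A)

The general trend: electron affinity increases across a period and decreases down a group.
(A) S (period 3, group 16) vs O (period 2, group 16): the stated order contradicts the simple trend.
(B) Br (period 4, group 17) vs Te (period 5, group 16): the stated order agrees with the simple trend.
(C) Cl (period 3, group 17) vs Sb (period 5, group 15): the stated order agrees with the simple trend.
(D) Ge (period 4, group 14) vs Ca (period 4, group 2): the stated order agrees with the simple trend.
The exception is (A): the compact 2p subshell of O repels the added electron more than S's larger 3p does.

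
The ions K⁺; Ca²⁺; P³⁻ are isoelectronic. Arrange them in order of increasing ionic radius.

Ca²⁺ < K⁺ < P³⁻

All of these have 18 electrons, so size is governed by nuclear charge alone: the more protons, the stronger the pull on the same electron cloud, and the smaller the ion.
Nuclear charges: Ca²⁺ (Z=20), K⁺ (Z=19), P³⁻ (Z=15).
Smallest to largest: Ca²⁺ < K⁺ < P³⁻.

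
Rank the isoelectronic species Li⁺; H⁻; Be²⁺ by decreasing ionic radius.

All of these have 2 electrons, so size is governed by nuclear charge alone: the more protons, the stronger the pull on the same electron cloud, and the smaller the ion.
Nuclear charges: Be²⁺ (Z=4), Li⁺ (Z=3), H⁻ (Z=1).
Largest to smallest: H⁻ > Li⁺ > Be²⁺.

H⁻ > Li⁺ > Be²⁺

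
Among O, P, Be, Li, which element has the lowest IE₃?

After 2 electrons have been removed, what remains? O²⁺ still has 4 valence electrons; P²⁺ still has 3 valence electrons; Be²⁺ is the bare [He] core; Li²⁺ is already 1 electron into the core.
Core electrons are held far more tightly than valence electrons, so Li and Be top the IE_3 order.
Valence configurations: O²⁺ [He]2s²2p², P²⁺ [Ne]3s²3p¹.
Approximate IE_3 values (kJ/mol): O 5300, P 2914, Be 14849, Li 11815.
Overall IE_3 order: P < O < Li < Be.

P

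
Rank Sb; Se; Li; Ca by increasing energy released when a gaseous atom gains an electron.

Ca, Li, Sb, Se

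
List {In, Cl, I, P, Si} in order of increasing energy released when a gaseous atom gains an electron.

Electron affinity generally becomes more exothermic across a period toward the halogens and less exothermic down a group.
Here both period and group differ, so the two effects have to be weighed against each other.
P > In: both effects reinforce here, so P is clearly the higher of the two.
Si > P: this pair runs against the simple trend — see the exception note.
I > Si: period and group pull opposite ways; the across-period shift dominates (295 vs 134 kJ/mol).
Cl > I: Cl sits above I in group 17, so the down-group effect alone puts Cl higher.
Note the exception: Si has a higher electron affinity than P, contrary to the simple trend — adding an electron to P's half-filled 3p³ is unfavourable, so Si (3p²) has the more exothermic EA.
Tabulated electron affinity (kJ/mol): Si 134, P 72, Cl 349, In 29, I 295.
So from lowest to highest: In < P < Si < I < Cl.

In < P < Si < I < Cl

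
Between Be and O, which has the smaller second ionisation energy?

After 1 electron has been removed, what remains? Be⁺ still has 1 valence electron; O⁺ still has 5 valence electrons.
All are still removing valence electrons, so compare the +1 ions as you would atoms: IE_2 generally rises across a period (higher Z_eff) and falls down a group (larger shell), subject to the usual subshell exceptions.
Valence configurations: Be⁺ [He]2s¹, O⁺ [He]2s²2p³.
Tabulated IE_2 (kJ/mol): Be 1757, O 3388.
Overall IE_2 order: Be < O.

Be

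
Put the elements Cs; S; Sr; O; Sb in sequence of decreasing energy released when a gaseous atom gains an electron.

S > O > Sb > Cs > Sr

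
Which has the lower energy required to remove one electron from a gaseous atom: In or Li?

Li

Li is in period 2, group 1; In is in period 5, group 13.
First ionization energy rises across a period (greater Z_eff holds electrons more tightly) and falls down a group (valence electrons are farther from the nucleus).
These span different periods and groups, so the two trends combine.
In > Li: the two effects oppose for this pair; the across-period effect wins (558 vs 520 kJ/mol).
Approximate values (kJ/mol): Li 520, In 558.
So Li has the lower energy required to remove one electron from a gaseous atom (Li < In).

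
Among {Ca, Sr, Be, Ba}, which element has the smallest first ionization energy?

Be is in period 2, group 2; Ca is in period 4, group 2; Sr is in period 5, group 2; Ba is in period 6, group 2.
First ionization energy rises across a period (greater Z_eff holds electrons more tightly) and falls down a group (valence electrons are farther from the nucleus).
All are in group 2, so first ionization energy increases up the group.
The smallest first ionization energy among these belongs to Ba.

Ba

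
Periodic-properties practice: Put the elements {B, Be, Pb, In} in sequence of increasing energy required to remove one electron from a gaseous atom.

Removing the outermost electron gets harder across a period and easier down a group.
These span different periods and groups, so the two trends combine.
Pb > In: period and group pull opposite ways; the across-period shift dominates (716 vs 558 kJ/mol).
B > Pb: the two effects oppose for this pair; the down-group effect wins (801 vs 716 kJ/mol).
Be > B: this pair runs against the simple trend — see the exception note.
Note the exception: Be has a higher first ionization energy than B, contrary to the simple trend — removing B's lone 2p electron is easier than breaking Be's filled 2s².
Tabulated first ionization energy (kJ/mol): Be 900, B 801, In 558, Pb 716.
So from lowest to highest: In < Pb < B < Be.

In < Pb < B < Be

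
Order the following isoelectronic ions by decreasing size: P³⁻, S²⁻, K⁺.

P³⁻ > S²⁻ > K⁺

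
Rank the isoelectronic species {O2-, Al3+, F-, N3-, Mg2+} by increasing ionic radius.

Al3+ < Mg2+ < F- < O2- < N3-

All of these have 10 electrons, so size is governed by nuclear charge alone: the more protons, the stronger the pull on the same electron cloud, and the smaller the ion.
Nuclear charges: Al3+ (Z=13), Mg2+ (Z=12), F- (Z=9), O2- (Z=8), N3- (Z=7).
Smallest to largest: Al3+ < Mg2+ < F- < O2- < N3-.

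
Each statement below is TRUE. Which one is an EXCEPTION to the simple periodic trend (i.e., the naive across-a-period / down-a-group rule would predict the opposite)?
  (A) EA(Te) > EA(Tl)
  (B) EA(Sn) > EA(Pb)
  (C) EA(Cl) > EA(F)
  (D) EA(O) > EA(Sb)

The general trend: electron affinity increases across a period and decreases down a group.
(A) Te (period 5, group 16) vs Tl (period 6, group 13): the stated order agrees with the simple trend.
(B) Sn (period 5, group 14) vs Pb (period 6, group 14): the stated order agrees with the simple trend.
(C) Cl (period 3, group 17) vs F (period 2, group 17): the stated order contradicts the simple trend.
(D) O (period 2, group 16) vs Sb (period 5, group 15): the stated order agrees with the simple trend.
The exception is (C): F's small 2p subshell makes the incoming electron feel strong e⁻–e⁻ repulsion, so Cl actually releases more energy on gaining an electron.

(C)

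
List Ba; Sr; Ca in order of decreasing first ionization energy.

IE₁ increases left→right with effective nuclear charge and decreases top→bottom as the valence shell moves farther out.
All are in group 2, so first ionization energy increases up the group.
So from highest to lowest: Ca > Sr > Ba.

Ca > Sr > Ba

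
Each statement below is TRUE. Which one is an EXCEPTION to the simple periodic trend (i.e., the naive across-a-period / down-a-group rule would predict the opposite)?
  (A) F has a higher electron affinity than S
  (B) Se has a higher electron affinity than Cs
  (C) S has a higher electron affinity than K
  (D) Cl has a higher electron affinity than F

The general trend: electron affinity increases across a period and decreases down a group.
(A) F (period 2, group 17) vs S (period 3, group 16): the stated order agrees with the simple trend.
(B) Se (period 4, group 16) vs Cs (period 6, group 1): the stated order agrees with the simple trend.
(C) S (period 3, group 16) vs K (period 4, group 1): the stated order agrees with the simple trend.
(D) Cl (period 3, group 17) vs F (period 2, group 17): the stated order contradicts the simple trend.
The exception is (D): F's small 2p subshell makes the incoming electron feel strong e⁻–e⁻ repulsion, so Cl actually releases more energy on gaining an electron.

(D)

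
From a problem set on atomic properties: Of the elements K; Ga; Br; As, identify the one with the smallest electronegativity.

K

K is in period 4, group 1; Ga is in period 4, group 13; As is in period 4, group 15; Br is in period 4, group 17.
Atoms toward the upper right of the periodic table pull bonding electrons most strongly.
All lie in period 4, so electronegativity increases left to right.
The smallest electronegativity among these belongs to K.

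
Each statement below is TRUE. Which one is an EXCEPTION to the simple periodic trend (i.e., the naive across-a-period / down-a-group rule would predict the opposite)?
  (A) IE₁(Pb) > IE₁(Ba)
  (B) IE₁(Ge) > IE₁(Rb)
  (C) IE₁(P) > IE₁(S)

(C)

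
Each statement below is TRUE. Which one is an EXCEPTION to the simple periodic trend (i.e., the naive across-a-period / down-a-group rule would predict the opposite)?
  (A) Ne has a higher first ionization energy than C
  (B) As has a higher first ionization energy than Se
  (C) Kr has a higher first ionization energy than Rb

The general trend: first ionization energy increases across a period and decreases down a group.
(A) Ne (period 2, group 18) vs C (period 2, group 14): the stated order agrees with the simple trend.
(B) As (period 4, group 15) vs Se (period 4, group 16): the stated order contradicts the simple trend.
(C) Kr (period 4, group 18) vs Rb (period 5, group 1): the stated order agrees with the simple trend.
The exception is (B): Se (4p⁴) ionizes more easily than half-filled As (4p³).

(B)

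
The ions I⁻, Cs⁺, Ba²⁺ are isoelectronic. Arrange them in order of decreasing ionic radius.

All of these have 54 electrons, so size is governed by nuclear charge alone: the more protons, the stronger the pull on the same electron cloud, and the smaller the ion.
Nuclear charges: Ba²⁺ (Z=56), Cs⁺ (Z=55), I⁻ (Z=53).
Largest to smallest: I⁻ > Cs⁺ > Ba²⁺.

I⁻, Cs⁺, Ba²⁺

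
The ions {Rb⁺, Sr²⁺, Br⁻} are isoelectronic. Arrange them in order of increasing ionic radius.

Sr²⁺ < Rb⁺ < Br⁻

All of these have 36 electrons, so size is governed by nuclear charge alone: the more protons, the stronger the pull on the same electron cloud, and the smaller the ion.
Nuclear charges: Sr²⁺ (Z=38), Rb⁺ (Z=37), Br⁻ (Z=35).
Smallest to largest: Sr²⁺ < Rb⁺ < Br⁻.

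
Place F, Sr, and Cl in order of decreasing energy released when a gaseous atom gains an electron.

F is in period 2, group 17; Cl is in period 3, group 17; Sr is in period 5, group 2.
Electron affinity generally becomes more exothermic across a period toward the halogens and less exothermic down a group.
Neither a single period nor a single group — weigh both effects.
F > Sr: relative to Sr, both the across-period and down-group shifts push F's electron affinity up.
Cl > F: this pair runs against the simple trend — see the exception note.
Note the exception: Cl has a higher electron affinity than F, contrary to the simple trend — F's small 2p subshell makes the incoming electron feel strong e⁻–e⁻ repulsion, so Cl actually releases more energy on gaining an electron.
For reference (kJ/mol): F 328, Cl 349, Sr 5.
So from highest to lowest: Cl > F > Sr.

Cl > F > Sr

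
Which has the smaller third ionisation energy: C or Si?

Si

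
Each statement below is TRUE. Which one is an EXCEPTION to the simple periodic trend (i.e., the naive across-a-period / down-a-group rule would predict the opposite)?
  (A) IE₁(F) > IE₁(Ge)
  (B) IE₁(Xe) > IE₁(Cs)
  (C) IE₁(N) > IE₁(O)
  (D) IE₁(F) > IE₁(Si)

The general trend: IE₁ increases across a period and decreases down a group.
(A) F (period 2, group 17) vs Ge (period 4, group 14): the stated order agrees with the simple trend.
(B) Xe (period 5, group 18) vs Cs (period 6, group 1): the stated order agrees with the simple trend.
(C) N (period 2, group 15) vs O (period 2, group 16): the stated order contradicts the simple trend.
(D) F (period 2, group 17) vs Si (period 3, group 14): the stated order agrees with the simple trend.
The exception is (C): pairing an electron in O's 2p⁴ costs repulsion energy, so O ionizes more easily than half-filled N (2p³).

(C)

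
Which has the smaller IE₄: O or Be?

Consider each +3 ion: O³⁺ still has 3 valence electrons; Be³⁺ is already 1 electron into the core.
Core electrons are held far more tightly than valence electrons, so Be tops the IE_4 order.
Tabulated IE_4 (kJ/mol): O 7469, Be 21007.
So the fourth ionization energies run O < Be.

O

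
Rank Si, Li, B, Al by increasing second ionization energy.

After 1 electron has been removed, what remains? Si⁺ still has 3 valence electrons; Li⁺ is the bare [He] core; B⁺ still has 2 valence electrons; Al⁺ still has 2 valence electrons.
Core electrons are held far more tightly than valence electrons, so Li tops the IE_2 order.
Valence configurations: Si⁺ [Ne]3s²3p¹, B⁺ [He]2s², Al⁺ [Ne]3s².
Si⁺ loses a lone 3p electron whereas Al⁺ must break into a filled 3s² pair, so IE_2(Al) > IE_2(Si) even though Si has the higher nuclear charge.
Tabulated IE_2 (kJ/mol): Si 1577, Li 7298, B 2427, Al 1817.
So the second ionization energies run Si < Al < B < Li.

Si, Al, B, Li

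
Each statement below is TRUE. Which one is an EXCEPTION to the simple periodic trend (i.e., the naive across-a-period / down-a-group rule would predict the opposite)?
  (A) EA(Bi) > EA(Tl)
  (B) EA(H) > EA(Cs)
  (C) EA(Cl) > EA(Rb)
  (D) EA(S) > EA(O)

(D)

The general trend: electron affinity increases across a period and decreases down a group.
(A) Bi (period 6, group 15) vs Tl (period 6, group 13): the stated order agrees with the simple trend.
(B) H (period 1, group 1) vs Cs (period 6, group 1): the stated order agrees with the simple trend.
(C) Cl (period 3, group 17) vs Rb (period 5, group 1): the stated order agrees with the simple trend.
(D) S (period 3, group 16) vs O (period 2, group 16): the stated order contradicts the simple trend.
The exception is (D): the compact 2p subshell of O repels the added electron more than S's larger 3p does.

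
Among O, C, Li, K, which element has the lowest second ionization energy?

The second ionization energy removes an electron from the +1 ion. For each element: O⁺ still has 5 valence electrons; C⁺ still has 3 valence electrons; Li⁺ is the bare [He] core; K⁺ is the bare [Ar] core.
Usually core removal costs more than valence removal, but here the competition is close: a tightly held n=2 valence electron can cost more to remove than an n=3 core electron, so the actual values have to decide it.
Valence configurations: O⁺ [He]2s²2p³, C⁺ [He]2s²2p¹.
Approximate IE_2 values (kJ/mol): O 3388, C 2353, Li 7298, K 3052.
So the second ionization energies run C < K < O < Li.

C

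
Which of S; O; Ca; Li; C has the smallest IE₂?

Ca

The second ionization energy removes an electron from the +1 ion. For each element: S⁺ still has 5 valence electrons; O⁺ still has 5 valence electrons; Ca⁺ still has 1 valence electron; Li⁺ is the bare [He] core; C⁺ still has 3 valence electrons.
Pulling an electron out of a noble-gas core costs far more than removing a remaining valence electron, so Li sits at the high end of IE_2.
Valence configurations: S⁺ [Ne]3s²3p³, O⁺ [He]2s²2p³, Ca⁺ [Ar]4s¹, C⁺ [He]2s²2p¹.
Tabulated IE_2 (kJ/mol): S 2252, O 3388, Ca 1145, Li 7298, C 2353.
Overall IE_2 order: Ca < S < C < O < Li.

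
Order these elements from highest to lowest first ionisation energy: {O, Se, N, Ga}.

N is in period 2, group 15; O is in period 2, group 16; Ga is in period 4, group 13; Se is in period 4, group 16.
Across a period the outer electron is held more tightly (higher IE₁); down a group it sits in a higher shell, more shielded, and comes off more easily.
These span different periods and groups, so the two trends combine.
Se > Ga: both are in period 4; the period trend gives Se the larger value.
O > Se: O sits above Se in group 16, so the down-group effect alone puts O higher.
N > O: this pair runs against the simple trend — see the exception note.
Note the exception: N has a higher first ionization energy than O, contrary to the simple trend — pairing an electron in O's 2p⁴ costs repulsion energy, so O ionizes more easily than half-filled N (2p³).
Approximate values (kJ/mol): N 1402, O 1314, Ga 579, Se 941.
So from highest to lowest: N > O > Se > Ga.

N > O > Se > Ga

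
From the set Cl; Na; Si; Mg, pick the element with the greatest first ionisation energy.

Na is in period 3, group 1; Mg is in period 3, group 2; Si is in period 3, group 14; Cl is in period 3, group 17.
Across a period the outer electron is held more tightly (higher IE₁); down a group it sits in a higher shell, more shielded, and comes off more easily.
All lie in period 3, so first ionization energy increases left to right.
The greatest first ionisation energy among these belongs to Cl.

Cl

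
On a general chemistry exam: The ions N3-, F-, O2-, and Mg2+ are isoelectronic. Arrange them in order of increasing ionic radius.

Mg2+ < F- < O2- < N3-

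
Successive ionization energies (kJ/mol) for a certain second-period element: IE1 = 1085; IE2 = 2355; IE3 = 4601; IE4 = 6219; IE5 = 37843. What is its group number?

Group 14

Look for the largest jump between consecutive ionization energies: IE5/IE4 ≈ 6.1, far larger than any earlier ratio.
That jump marks the point where a core electron is being removed. So the atom has 4 valence electrons.
A main-group element with 4 valence electrons is in group 14.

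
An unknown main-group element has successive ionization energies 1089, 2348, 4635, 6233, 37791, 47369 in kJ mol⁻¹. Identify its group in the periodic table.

Group 14

Look for the largest jump between consecutive ionization energies: IE5/IE4 ≈ 6.1, far larger than any earlier ratio.
That jump marks the point where a core electron is being removed. So the atom has 4 valence electrons.
A main-group element with 4 valence electrons is in group 14.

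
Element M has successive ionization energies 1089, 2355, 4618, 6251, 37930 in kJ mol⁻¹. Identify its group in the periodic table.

Group 14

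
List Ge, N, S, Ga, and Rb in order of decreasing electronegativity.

N > S > Ge > Ga > Rb

Atoms toward the upper right of the periodic table pull bonding electrons most strongly.
Here both period and group differ, so the two effects have to be weighed against each other.
Ga > Rb: both effects reinforce here, so Ga is clearly the higher of the two.
Ge > Ga: both are in period 4; the period trend gives Ge the larger value.
S > Ge: both effects reinforce here, so S is clearly the higher of the two.
N > S: period and group pull opposite ways; the down-group shift dominates (3.04 vs 2.58).
Approximate values (Pauling): N 3.04, S 2.58, Ga 1.81, Ge 2.01, Rb 0.82.
So from highest to lowest: N > S > Ge > Ga > Rb.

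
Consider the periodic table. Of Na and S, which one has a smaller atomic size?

Across a period the added protons contract the valence shell; down a group each new principal shell makes the atom larger.
All lie in period 3, so atomic radius increases right to left.
So S has the smaller atomic size (S < Na).

S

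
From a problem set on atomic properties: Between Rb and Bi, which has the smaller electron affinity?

Rb is in period 5, group 1; Bi is in period 6, group 15.
Adding an electron releases more energy for atoms nearer the top right (short of the noble gases).
These span different periods and groups, so the two trends combine.
Bi > Rb: the two effects oppose for this pair; the across-period effect wins (91 vs 47 kJ/mol).
Tabulated electron affinity (kJ/mol): Rb 47, Bi 91.
So Rb has the smaller electron affinity (Rb < Bi).

Rb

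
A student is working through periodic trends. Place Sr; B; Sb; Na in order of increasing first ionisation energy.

IE₁ increases left→right with effective nuclear charge and decreases top→bottom as the valence shell moves farther out.
These span different periods and groups, so the two trends combine.
Sr > Na: period and group pull opposite ways; the across-period shift dominates (550 vs 496 kJ/mol).
B > Sr: relative to Sr, both the across-period and down-group shifts push B's first ionization energy up.
Sb > B: the two effects oppose for this pair; the across-period effect wins (831 vs 801 kJ/mol).
For reference (kJ/mol): B 801, Na 496, Sr 550, Sb 831.
So from lowest to highest: Na < Sr < B < Sb.

Na < Sr < B < Sb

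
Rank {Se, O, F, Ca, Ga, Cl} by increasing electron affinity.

Ca < Ga < O < Se < F < Cl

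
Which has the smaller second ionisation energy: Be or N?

Be

IE_2 is the cost of taking one more electron from the +1 cation: Be⁺ still has 1 valence electron; N⁺ still has 4 valence electrons.
All are still removing valence electrons, so compare the +1 ions as you would atoms: IE_2 generally rises across a period (higher Z_eff) and falls down a group (larger shell), subject to the usual subshell exceptions.
Valence configurations: Be⁺ [He]2s¹, N⁺ [He]2s²2p².
Approximate IE_2 values (kJ/mol): Be 1757, N 2856.
Overall IE_2 order: Be < N.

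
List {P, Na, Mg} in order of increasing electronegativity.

Na is in period 3, group 1; Mg is in period 3, group 2; P is in period 3, group 15.
Smaller atoms with higher effective nuclear charge are more electronegative.
All lie in period 3, so electronegativity increases left to right.
So from lowest to highest: Na < Mg < P.

Na < Mg < P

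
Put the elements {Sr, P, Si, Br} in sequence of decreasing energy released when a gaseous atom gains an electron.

Adding an electron releases more energy for atoms nearer the top right (short of the noble gases).
These span different periods and groups, so the two trends combine.
P > Sr: both effects reinforce here, so P is clearly the higher of the two.
Si > P: this pair runs against the simple trend — see the exception note.
Br > Si: the two effects oppose for this pair; the across-period effect wins (325 vs 134 kJ/mol).
Note the exception: Si has a higher electron affinity than P, contrary to the simple trend — adding an electron to P's half-filled 3p³ is unfavourable, so Si (3p²) has the more exothermic EA.
Tabulated electron affinity (kJ/mol): Si 134, P 72, Br 325, Sr 5.
So from highest to lowest: Br > Si > P > Sr.

Br > Si > P > Sr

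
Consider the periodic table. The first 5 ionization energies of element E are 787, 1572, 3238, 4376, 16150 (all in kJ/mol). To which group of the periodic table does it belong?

Look for the largest jump between consecutive ionization energies: IE5/IE4 ≈ 3.7, far larger than any earlier ratio.
That jump marks the point where a core electron is being removed. So the atom has 4 valence electrons.
A main-group element with 4 valence electrons is in group 14.

Group 14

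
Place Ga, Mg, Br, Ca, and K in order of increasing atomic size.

Br < Ga < Mg < Ca < K

Mg is in period 3, group 2; K is in period 4, group 1; Ca is in period 4, group 2; Ga is in period 4, group 13; Br is in period 4, group 17.
Atomic radius shrinks across a period as nuclear charge pulls the same shell inward, and grows down a group as new shells are added.
Neither a single period nor a single group — weigh both effects.
Ga > Br: both are in period 4; the period trend gives Ga the larger value.
Mg > Ga: period and group pull opposite ways; the across-period shift dominates (139 vs 124 pm).
Ca > Mg: Ca sits below Mg in group 2, so the down-group effect alone puts Ca larger.
K > Ca: both are in period 4; the period trend gives K the larger value.
Approximate values (pm): Mg 139, K 196, Ca 171, Ga 124, Br 114.
So from smallest to largest: Br < Ga < Mg < Ca < K.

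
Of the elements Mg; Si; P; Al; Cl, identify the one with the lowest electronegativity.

Mg is in period 3, group 2; Al is in period 3, group 13; Si is in period 3, group 14; P is in period 3, group 15; Cl is in period 3, group 17.
Electronegativity increases across a period and decreases down a group, tracking effective nuclear charge and atomic size.
All lie in period 3, so electronegativity increases left to right.
The lowest electronegativity among these belongs to Mg.

Mg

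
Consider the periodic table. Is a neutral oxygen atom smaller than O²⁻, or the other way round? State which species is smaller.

Forming O²⁻ adds 2 electrons to O. More electron–electron repulsion in the same shell, with unchanged nuclear charge, lets the cloud expand.
An anion is larger than its parent atom: O²⁻ > O.

O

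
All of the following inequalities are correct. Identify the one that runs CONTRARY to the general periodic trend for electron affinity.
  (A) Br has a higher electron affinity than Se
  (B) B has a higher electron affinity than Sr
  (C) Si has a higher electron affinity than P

The general trend: electron affinity increases across a period and decreases down a group.
(A) Br (period 4, group 17) vs Se (period 4, group 16): the stated order agrees with the simple trend.
(B) B (period 2, group 13) vs Sr (period 5, group 2): the stated order agrees with the simple trend.
(C) Si (period 3, group 14) vs P (period 3, group 15): the stated order contradicts the simple trend.
The exception is (C): adding an electron to P's half-filled 3p³ is unfavourable, so Si (3p²) has the more exothermic EA.

(C)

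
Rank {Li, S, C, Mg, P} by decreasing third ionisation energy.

Li, Mg, C, S, P

Consider each +2 ion: Li²⁺ is already 1 electron into the core; S²⁺ still has 4 valence electrons; C²⁺ still has 2 valence electrons; Mg²⁺ is the bare [Ne] core; P²⁺ still has 3 valence electrons.
Core electrons are held far more tightly than valence electrons, so Mg and Li top the IE_3 order.
Valence configurations: S²⁺ [Ne]3s²3p², C²⁺ [He]2s², P²⁺ [Ne]3s²3p¹.
Approximate IE_3 values (kJ/mol): Li 11815, S 3357, C 4620, Mg 7733, P 2914.
Hence IE_3: P < S < C < Mg < Li.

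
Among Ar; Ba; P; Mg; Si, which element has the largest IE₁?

Ar

Mg is in period 3, group 2; Si is in period 3, group 14; P is in period 3, group 15; Ar is in period 3, group 18; Ba is in period 6, group 2.
First ionization energy rises across a period (greater Z_eff holds electrons more tightly) and falls down a group (valence electrons are farther from the nucleus).
These span different periods and groups, so the two trends combine.
Mg > Ba: they share group 2; the group trend gives Mg the larger value.
Si > Mg: Si lies to the right of Mg in period 3, so the across-period effect alone puts Si higher.
P > Si: P lies to the right of Si in period 3, so the across-period effect alone puts P higher.
Ar > P: Ar lies to the right of P in period 3, so the across-period effect alone puts Ar higher.
For reference (kJ/mol): Mg 738, Si 786, P 1012, Ar 1521, Ba 503.
The largest IE₁ among these belongs to Ar.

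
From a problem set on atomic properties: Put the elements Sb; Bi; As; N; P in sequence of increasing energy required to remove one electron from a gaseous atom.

Across a period the outer electron is held more tightly (higher IE₁); down a group it sits in a higher shell, more shielded, and comes off more easily.
All are in group 15, so first ionization energy increases up the group.
So from lowest to highest: Bi < Sb < As < P < N.

Bi, Sb, As, P, N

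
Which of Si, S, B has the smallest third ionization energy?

Si

IE_3 is the cost of taking one more electron from the +2 cation: Si²⁺ still has 2 valence electrons; S²⁺ still has 4 valence electrons; B²⁺ still has 1 valence electron.
All are still removing valence electrons, so compare the +2 ions as you would atoms: IE_3 generally rises across a period (higher Z_eff) and falls down a group (larger shell), subject to the usual subshell exceptions.
Valence configurations: Si²⁺ [Ne]3s², S²⁺ [Ne]3s²3p², B²⁺ [He]2s¹.
The numbers (kJ/mol): Si 3232, S 3357, B 3660.
So the third ionization energies run Si < S < B.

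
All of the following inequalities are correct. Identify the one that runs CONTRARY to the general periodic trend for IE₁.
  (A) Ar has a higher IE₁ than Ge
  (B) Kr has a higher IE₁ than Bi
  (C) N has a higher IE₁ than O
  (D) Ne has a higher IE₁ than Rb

(C)

The general trend: IE₁ increases across a period and decreases down a group.
(A) Ar (period 3, group 18) vs Ge (period 4, group 14): the stated order agrees with the simple trend.
(B) Kr (period 4, group 18) vs Bi (period 6, group 15): the stated order agrees with the simple trend.
(C) N (period 2, group 15) vs O (period 2, group 16): the stated order contradicts the simple trend.
(D) Ne (period 2, group 18) vs Rb (period 5, group 1): the stated order agrees with the simple trend.
The exception is (C): pairing an electron in O's 2p⁴ costs repulsion energy, so O ionizes more easily than half-filled N (2p³).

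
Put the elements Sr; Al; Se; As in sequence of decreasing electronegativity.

Se > As > Al > Sr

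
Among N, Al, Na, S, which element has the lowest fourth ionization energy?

S

The fourth ionization energy removes an electron from the +3 ion. For each element: N³⁺ still has 2 valence electrons; Al³⁺ is the bare [Ne] core; Na³⁺ is already 2 electrons into the core; S³⁺ still has 3 valence electrons.
Breaking into a closed-shell core is much more expensive than removing a leftover valence electron — Na and Al have the largest IE_4 here.
Valence configurations: N³⁺ [He]2s², S³⁺ [Ne]3s²3p¹.
The numbers (kJ/mol): N 7475, Al 11577, Na 9543, S 4556.
So the fourth ionization energies run S < N < Na < Al.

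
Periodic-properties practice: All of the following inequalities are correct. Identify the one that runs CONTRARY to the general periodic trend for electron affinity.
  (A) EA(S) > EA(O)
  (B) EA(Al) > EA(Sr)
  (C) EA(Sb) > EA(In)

(A)

The general trend: electron affinity increases across a period and decreases down a group.
(A) S (period 3, group 16) vs O (period 2, group 16): the stated order contradicts the simple trend.
(B) Al (period 3, group 13) vs Sr (period 5, group 2): the stated order agrees with the simple trend.
(C) Sb (period 5, group 15) vs In (period 5, group 13): the stated order agrees with the simple trend.
The exception is (A): the compact 2p subshell of O repels the added electron more than S's larger 3p does.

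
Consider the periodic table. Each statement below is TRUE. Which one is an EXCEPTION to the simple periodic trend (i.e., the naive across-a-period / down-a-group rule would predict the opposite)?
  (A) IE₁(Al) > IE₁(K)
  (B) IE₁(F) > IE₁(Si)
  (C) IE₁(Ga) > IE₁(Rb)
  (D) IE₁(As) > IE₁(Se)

The general trend: first ionisation energy increases across a period and decreases down a group.
(A) Al (period 3, group 13) vs K (period 4, group 1): the stated order agrees with the simple trend.
(B) F (period 2, group 17) vs Si (period 3, group 14): the stated order agrees with the simple trend.
(C) Ga (period 4, group 13) vs Rb (period 5, group 1): the stated order agrees with the simple trend.
(D) As (period 4, group 15) vs Se (period 4, group 16): the stated order contradicts the simple trend.
The exception is (D): Se (4p⁴) ionizes more easily than half-filled As (4p³).

(D)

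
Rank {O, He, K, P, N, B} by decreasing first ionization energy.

He, N, O, P, B, K

Removing the outermost electron gets harder across a period and easier down a group.
Neither a single period nor a single group — weigh both effects.
B > K: relative to K, both the across-period and down-group shifts push B's first ionization energy up.
P > B: the two effects oppose for this pair; the across-period effect wins (1012 vs 801 kJ/mol).
O > P: relative to P, both the across-period and down-group shifts push O's first ionization energy up.
N > O: this pair runs against the simple trend — see the exception note.
He > N: relative to N, both the across-period and down-group shifts push He's first ionization energy up.
Note the exception: N has a higher first ionization energy than O, contrary to the simple trend — pairing an electron in O's 2p⁴ costs repulsion energy, so O ionizes more easily than half-filled N (2p³).
Approximate values (kJ/mol): He 2372, B 801, N 1402, O 1314, P 1012, K 419.
So from highest to lowest: He > N > O > P > B > K.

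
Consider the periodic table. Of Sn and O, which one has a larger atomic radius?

Radius decreases left→right (rising Z_eff, same n) and increases top→bottom (higher n).
Neither a single period nor a single group — weigh both effects.
Sn > O: relative to O, both the across-period and down-group shifts push Sn's atomic radius up.
Approximate values (pm): O 63, Sn 140.
So Sn has the larger atomic radius (Sn > O).

Sn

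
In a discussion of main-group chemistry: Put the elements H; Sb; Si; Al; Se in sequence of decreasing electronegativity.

Smaller atoms with higher effective nuclear charge are more electronegative.
Here both period and group differ, so the two effects have to be weighed against each other.
Si > Al: both are in period 3; the period trend gives Si the larger value.
Sb > Si: period and group pull opposite ways; the across-period shift dominates (2.05 vs 1.90).
H > Sb: period and group pull opposite ways; the down-group shift dominates (2.20 vs 2.05).
Se > H: period and group pull opposite ways; the across-period shift dominates (2.55 vs 2.20).
For reference (Pauling): H 2.20, Al 1.61, Si 1.90, Se 2.55, Sb 2.05.
So from highest to lowest: Se > H > Sb > Si > Al.

Se, H, Sb, Si, Al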